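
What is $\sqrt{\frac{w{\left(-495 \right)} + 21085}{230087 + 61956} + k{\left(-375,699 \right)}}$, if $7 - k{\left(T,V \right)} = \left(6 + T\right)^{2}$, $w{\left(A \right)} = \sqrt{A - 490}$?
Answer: $\frac{\sqrt{-11612447849270091 + 292043 i \sqrt{985}}}{292043} \approx 1.4562 \cdot 10^{-7} + 368.99 i$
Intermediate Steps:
$w{\left(A \right)} = \sqrt{-490 + A}$
$k{\left(T,V \right)} = 7 - \left(6 + T\right)^{2}$
$\sqrt{\frac{w{\left(-495 \right)} + 21085}{230087 + 61956} + k{\left(-375,699 \right)}} = \sqrt{\frac{\sqrt{-490 - 495} + 21085}{230087 + 61956} + \left(7 - \left(6 - 375\right)^{2}\right)} = \sqrt{\frac{\sqrt{-985} + 21085}{292043} + \left(7 - \left(-369\right)^{2}\right)} = \sqrt{\left(i \sqrt{985} + 21085\right) \frac{1}{292043} + \left(7 - 136161\right)} = \sqrt{\left(21085 + i \sqrt{985}\right) \frac{1}{292043} + \left(7 - 136161\right)} = \sqrt{\left(\frac{21085}{292043} + \frac{i \sqrt{985}}{292043}\right) - 136154} = \sqrt{- \frac{39762801537}{292043} + \frac{i \sqrt{985}}{292043}}$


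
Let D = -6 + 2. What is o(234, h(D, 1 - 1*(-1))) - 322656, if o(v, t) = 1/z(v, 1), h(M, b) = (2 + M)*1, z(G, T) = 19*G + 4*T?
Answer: -1435819199/4450 ≈ -3.2266e+5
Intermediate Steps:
z(G, T) = 4*T + 19*G
D = -4
h(M, b) = 2 + M
o(v, t) = 1/(4 + 19*v) (o(v, t) = 1/(4*1 + 19*v) = 1/(4 + 19*v))
o(234, h(D, 1 - 1*(-1))) - 322656 = 1/(4 + 19*234) - 322656 = 1/(4 + 4446) - 322656 = 1/4450 - 322656 = -1435819199/4450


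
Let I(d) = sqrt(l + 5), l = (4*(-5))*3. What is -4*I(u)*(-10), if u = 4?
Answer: 40*I*sqrt(55) ≈ 296.65*I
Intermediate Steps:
l = -60 (l = -20*3 = -60)
I(d) = I*sqrt(55) (I(d) = sqrt(-60 + 5) = sqrt(-55) = I*sqrt(55))
-4*I(u)*(-10) = -4*I*sqrt(55)*(-10) = 40*I*sqrt(55)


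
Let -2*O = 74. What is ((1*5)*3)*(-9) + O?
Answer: -172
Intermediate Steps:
O = -37 (O = -1/2*74 = -37)
((1*5)*3)*(-9) + O = ((1*5)*3)*(-9) - 37 = (5*3)*(-9) - 37 = 15*(-9) - 37 = -135 - 37 = -172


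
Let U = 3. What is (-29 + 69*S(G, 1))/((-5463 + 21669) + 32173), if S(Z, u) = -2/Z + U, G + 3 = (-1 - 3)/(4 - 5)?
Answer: 40/48379 ≈ 0.00082680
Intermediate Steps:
G = 1 (G = -3 + (-1 - 3)/(4 - 5) = -3 - 4/(-1) = -3 - 4*(-1) = -3 + 4 = 1)
S(Z, u) = 3 - 2/Z (S(Z, u) = -2/Z + 3 = 3 - 2/Z)
(-29 + 69*S(G, 1))/((-5463 + 21669) + 32173) = (-29 + 69*(3 - 2/1))/((-5463 + 21669) + 32173) = (-29 + 69*(3 - 2*1))/(16206 + 32173) = (-29 + 69*(3 - 2))/48379 = (-29 + 69*1)*(1/48379) = (-29 + 69)*(1/48379) = 40*(1/48379) = 40/48379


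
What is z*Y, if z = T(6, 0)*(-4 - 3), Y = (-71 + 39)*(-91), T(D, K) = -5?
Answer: 101920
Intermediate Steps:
Y = 2912 (Y = -32*(-91) = 2912)
z = 35 (z = -5*(-4 - 3) = -5*(-7) = 35)
z*Y = 35*2912 = 101920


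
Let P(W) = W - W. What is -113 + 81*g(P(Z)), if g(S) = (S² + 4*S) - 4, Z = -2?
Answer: -437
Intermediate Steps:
P(W) = 0
g(S) = -4 + S² + 4*S
-113 + 81*g(P(Z)) = -113 + 81*(-4 + 0² + 4*0) = -113 + 81*(-4 + 0 + 0) = -113 + 81*(-4) = -113 - 324 = -437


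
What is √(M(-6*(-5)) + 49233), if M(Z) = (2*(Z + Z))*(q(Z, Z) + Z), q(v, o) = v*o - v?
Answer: √157233 ≈ 396.53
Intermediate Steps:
q(v, o) = -v + o*v (q(v, o) = o*v - v = -v + o*v)
M(Z) = 4*Z*(Z + Z*(-1 + Z)) (M(Z) = (2*(Z + Z))*(Z*(-1 + Z) + Z) = (2*(2*Z))*(Z + Z*(-1 + Z)) = (4*Z)*(Z + Z*(-1 + Z)) = 4*Z*(Z + Z*(-1 + Z)))
√(M(-6*(-5)) + 49233) = √(4*(-6*(-5))³ + 49233) = √(4*30³ + 49233) = √(4*27000 + 49233) = √(108000 + 49233) = √157233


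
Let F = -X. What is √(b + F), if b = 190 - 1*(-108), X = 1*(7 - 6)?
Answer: 3*√33 ≈ 17.234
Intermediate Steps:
X = 1 (X = 1*1 = 1)
b = 298 (b = 190 + 108 = 298)
F = -1 (F = -1*1 = -1)
√(b + F) = √(298 - 1) = √297 = 3*√33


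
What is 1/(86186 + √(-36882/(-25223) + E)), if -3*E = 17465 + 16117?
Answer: 1086934739/93678698570144 - I*√1780172372935/93678698570144 ≈ 1.1603e-5 - 1.4243e-8*I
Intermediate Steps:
E = -11194 (E = -(17465 + 16117)/3 = -⅓*33582 = -11194)
1/(86186 + √(-36882/(-25223) + E)) = 1/(86186 + √(-36882/(-25223) - 11194)) = 1/(86186 + √(-36882*(-1/25223) - 11194)) = 1/(86186 + √(36882/25223 - 11194)) = 1/(86186 + √(-282309380/25223)) = 1/(86186 + 2*I*√1780172372935/25223)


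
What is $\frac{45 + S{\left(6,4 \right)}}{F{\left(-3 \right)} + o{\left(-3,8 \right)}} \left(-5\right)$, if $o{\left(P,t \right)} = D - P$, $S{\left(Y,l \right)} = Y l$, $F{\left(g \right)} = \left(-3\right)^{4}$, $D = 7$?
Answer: $- \frac{345}{91} \approx -3.7912$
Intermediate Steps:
$F{\left(g \right)} = 81$
$o{\left(P,t \right)} = 7 - P$
$\frac{45 + S{\left(6,4 \right)}}{F{\left(-3 \right)} + o{\left(-3,8 \right)}} \left(-5\right) = \frac{45 + 6 \cdot 4}{81 + \left(7 - -3\right)} \left(-5\right) = \frac{45 + 24}{81 + \left(7 + 3\right)} \left(-5\right) = \frac{69}{81 + 10} \left(-5\right) = \frac{69}{91} \left(-5\right) = - \frac{345}{91}$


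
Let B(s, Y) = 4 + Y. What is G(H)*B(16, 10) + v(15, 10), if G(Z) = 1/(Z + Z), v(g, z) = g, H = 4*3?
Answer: 187/12 ≈ 15.583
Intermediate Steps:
H = 12
G(Z) = 1/(2*Z)
G(H)*B(16, 10) + v(15, 10) = ((½)/12)*(4 + 10) + 15 = ((½)*(1/12))*14 + 15 = (1/24)*14 + 15 = 7/12 + 15 = 187/12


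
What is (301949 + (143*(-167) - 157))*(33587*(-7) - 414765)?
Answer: -180607133214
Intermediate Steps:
(301949 + (143*(-167) - 157))*(33587*(-7) - 414765) = (301949 + (-23881 - 157))*(-235109 - 414765) = (301949 - 24038)*(-649874) = 277911*(-649874) = -180607133214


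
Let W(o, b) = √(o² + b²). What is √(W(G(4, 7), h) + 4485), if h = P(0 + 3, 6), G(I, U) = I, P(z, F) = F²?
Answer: √(4485 + 4*√82) ≈ 67.240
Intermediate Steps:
h = 36 (h = 6² = 36)
W(o, b) = √(b² + o²)
√(W(G(4, 7), h) + 4485) = √(√(36² + 4²) + 4485) = √(√(1296 + 16) + 4485) = √(√1312 + 4485) = √(4*√82 + 4485) = √(4485 + 4*√82)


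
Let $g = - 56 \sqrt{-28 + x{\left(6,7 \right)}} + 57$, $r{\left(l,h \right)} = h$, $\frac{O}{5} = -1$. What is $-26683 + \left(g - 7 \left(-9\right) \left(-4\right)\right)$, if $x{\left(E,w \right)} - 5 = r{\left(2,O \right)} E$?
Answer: $-26878 - 56 i \sqrt{53} \approx -26878.0 - 407.69 i$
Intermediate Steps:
$O = -5$ ($O = 5 \left(-1\right) = -5$)
$x{\left(E,w \right)} = 5 - 5 E$
$g = 57 - 56 i \sqrt{53}$ ($g = - 56 \sqrt{-28 + \left(5 - 30\right)} + 57 = - 56 \sqrt{-28 - 25} + 57 = - 56 \sqrt{-53} + 57 = - 56 i \sqrt{53} + 57 = 57 - 56 i \sqrt{53} \approx 57.0 - 407.69 i$)
$-26683 + \left(g - 7 \left(-9\right) \left(-4\right)\right) = -26683 - \left(-57 + 7 \left(-9\right) \left(-4\right) + 56 i \sqrt{53}\right) = -26683 - \left(-57 + 252 + 56 i \sqrt{53}\right) = -26683 + \left(\left(57 - 56 i \sqrt{53}\right) - 252\right) = -26683 - \left(195 + 56 i \sqrt{53}\right) = -26878 - 56 i \sqrt{53}$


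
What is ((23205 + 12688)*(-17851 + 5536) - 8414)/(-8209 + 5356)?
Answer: 442030709/2853 ≈ 1.5494e+5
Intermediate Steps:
((23205 + 12688)*(-17851 + 5536) - 8414)/(-8209 + 5356) = (35893*(-12315) - 8414)/(-2853) = (-442022295 - 8414)*(-1/2853) = -442030709*(-1/2853) = 442030709/2853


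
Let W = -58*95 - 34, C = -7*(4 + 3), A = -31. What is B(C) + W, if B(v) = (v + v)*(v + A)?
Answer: 2296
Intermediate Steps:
C = -49 (C = -7*7 = -49)
B(v) = 2*v*(-31 + v) (B(v) = (v + v)*(v - 31) = (2*v)*(-31 + v) = 2*v*(-31 + v))
W = -5544 (W = -5510 - 34 = -5544)
B(C) + W = 2*(-49)*(-31 - 49) - 5544 = 2*(-49)*(-80) - 5544 = 7840 - 5544 = 2296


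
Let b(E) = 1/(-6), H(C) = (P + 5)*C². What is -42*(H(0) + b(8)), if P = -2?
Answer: 7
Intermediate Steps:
H(C) = 3*C² (H(C) = (-2 + 5)*C² = 3*C²)
b(E) = -⅙
-42*(H(0) + b(8)) = -42*(3*0² - ⅙) = -42*(3*0 - ⅙) = -42*(0 - ⅙) = -42*(-⅙) = 7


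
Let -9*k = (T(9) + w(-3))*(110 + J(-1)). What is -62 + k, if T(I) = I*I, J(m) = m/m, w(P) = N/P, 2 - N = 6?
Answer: -9697/9 ≈ -1077.4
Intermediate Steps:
N = -4 (N = 2 - 1*6 = 2 - 6 = -4)
w(P) = -4/P
J(m) = 1
T(I) = I**2
k = -9139/9 (k = -(9**2 - 4/(-3))*(110 + 1)/9 = -(81 - 4*(-1/3))*111/9 = -(81 + 4/3)*111/9 = -247*111/27 = -1/9*9139 = -9139/9 ≈ -1015.4)
-62 + k = -62 - 9139/9 = -9697/9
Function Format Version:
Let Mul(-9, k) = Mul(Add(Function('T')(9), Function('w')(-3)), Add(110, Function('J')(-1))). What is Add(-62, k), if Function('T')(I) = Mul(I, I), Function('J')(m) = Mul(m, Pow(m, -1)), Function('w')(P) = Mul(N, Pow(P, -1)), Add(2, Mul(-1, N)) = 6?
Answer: Rational(-9697, 9) ≈ -1077.4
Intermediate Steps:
N = -4 (N = Add(2, Mul(-1, 6)) = Add(2, -6) = -4)
Function('w')(P) = Mul(-4, Pow(P, -1))
Function('J')(m) = 1
Function('T')(I) = Pow(I, 2)
k = Rational(-9139, 9) (k = Mul(Rational(-1, 9), Mul(Add(Pow(9, 2), Mul(-4, Pow(-3, -1))), Add(110, 1))) = Mul(Rational(-1, 9), Mul(Add(81, Mul(-4, Rational(-1, 3))), 111)) = Mul(Rational(-1, 9), Mul(Add(81, Rational(4, 3)), 111)) = Mul(Rational(-1, 9), Mul(Rational(247, 3), 111)) = Mul(Rational(-1, 9), 9139) = Rational(-9139, 9) ≈ -1015.4)
Add(-62, k) = Add(-62, Rational(-9139, 9)) = Rational(-9697, 9)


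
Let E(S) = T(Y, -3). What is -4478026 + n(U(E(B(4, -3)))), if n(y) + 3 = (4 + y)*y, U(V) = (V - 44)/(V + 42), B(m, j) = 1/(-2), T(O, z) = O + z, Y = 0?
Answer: -6811087232/1521 ≈ -4.4780e+6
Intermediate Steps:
B(m, j) = -1/2
E(S) = -3 (E(S) = 0 - 3 = -3)
U(V) = (-44 + V)/(42 + V)
n(y) = -3 + y*(4 + y) (n(y) = -3 + (4 + y)*y = -3 + y*(4 + y))
-4478026 + n(U(E(B(4, -3)))) = -4478026 + (-3 + ((-44 - 3)/(42 - 3))**2 + 4*((-44 - 3)/(42 - 3))) = -4478026 + (-3 + (-47/39)**2 + 4*(-47/39)) = -4478026 + (-3 + 2209/1521 - 188/39) = -4478026 - 9686/1521 = -6811087232/1521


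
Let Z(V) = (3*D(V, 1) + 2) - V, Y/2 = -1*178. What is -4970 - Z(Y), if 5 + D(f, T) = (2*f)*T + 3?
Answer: -3186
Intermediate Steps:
D(f, T) = -2 + 2*T*f (D(f, T) = -5 + ((2*f)*T + 3) = -5 + (2*T*f + 3) = -5 + (3 + 2*T*f) = -2 + 2*T*f)
Y = -356 (Y = 2*(-1*178) = 2*(-178) = -356)
Z(V) = -4 + 5*V (Z(V) = (3*(-2 + 2*1*V) + 2) - V = (3*(-2 + 2*V) + 2) - V = ((-6 + 6*V) + 2) - V = (-4 + 6*V) - V = -4 + 5*V)
-4970 - Z(Y) = -4970 - (-4 + 5*(-356)) = -4970 - (-4 - 1780) = -4970 - 1*(-1784) = -4970 + 1784 = -3186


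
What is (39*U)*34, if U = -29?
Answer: -38454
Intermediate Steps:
(39*U)*34 = (39*(-29))*34 = -1131*34 = -38454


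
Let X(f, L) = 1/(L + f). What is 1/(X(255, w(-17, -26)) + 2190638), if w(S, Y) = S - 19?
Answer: 219/479749723 ≈ 4.5649e-7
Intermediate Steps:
w(S, Y) = -19 + S
1/(X(255, w(-17, -26)) + 2190638) = 1/(1/((-19 - 17) + 255) + 2190638) = 1/(1/(-36 + 255) + 2190638) = 1/(1/219 + 2190638) = 1/(479749723/219) = 219/479749723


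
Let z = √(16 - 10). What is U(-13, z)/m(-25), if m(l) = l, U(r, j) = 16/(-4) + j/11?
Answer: 4/25 - √6/275 ≈ 0.15109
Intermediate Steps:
z = √6 ≈ 2.4495
U(r, j) = -4 + j/11 (U(r, j) = 16*(-¼) + j*(1/11) = -4 + j/11)
U(-13, z)/m(-25) = (-4 + √6/11)/(-25) = (-4 + √6/11)*(-1/25) = 4/25 - √6/275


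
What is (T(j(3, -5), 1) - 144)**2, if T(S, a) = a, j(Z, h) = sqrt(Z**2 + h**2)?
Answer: 20449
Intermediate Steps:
(T(j(3, -5), 1) - 144)**2 = (1 - 144)**2 = (-143)**2 = 20449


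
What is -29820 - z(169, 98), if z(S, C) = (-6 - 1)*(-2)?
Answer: -29834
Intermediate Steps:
z(S, C) = 14 (z(S, C) = -7*(-2) = 14)
-29820 - z(169, 98) = -29820 - 1*14 = -29820 - 14 = -29834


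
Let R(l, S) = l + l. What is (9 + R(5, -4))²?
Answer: 361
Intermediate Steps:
R(l, S) = 2*l
(9 + R(5, -4))² = (9 + 2*5)² = (9 + 10)² = 19² = 361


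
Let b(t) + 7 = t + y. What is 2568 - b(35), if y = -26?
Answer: 2566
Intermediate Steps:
b(t) = -33 + t (b(t) = -7 + (t - 26) = -7 + (-26 + t) = -33 + t)
2568 - b(35) = 2568 - (-33 + 35) = 2568 - 1*2 = 2568 - 2 = 2566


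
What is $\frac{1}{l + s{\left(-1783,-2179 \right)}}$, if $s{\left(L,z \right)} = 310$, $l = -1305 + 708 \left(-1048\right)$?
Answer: $- \frac{1}{742979} \approx -1.3459 \cdot 10^{-6}$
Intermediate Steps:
$l = -743289$ ($l = -1305 - 741984 = -743289$)
$\frac{1}{l + s{\left(-1783,-2179 \right)}} = \frac{1}{-743289 + 310} = \frac{1}{-742979} = - \frac{1}{742979}$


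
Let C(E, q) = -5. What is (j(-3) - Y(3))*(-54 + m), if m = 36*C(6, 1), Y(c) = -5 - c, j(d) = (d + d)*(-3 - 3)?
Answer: -10296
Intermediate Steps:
j(d) = -12*d (j(d) = (2*d)*(-6) = -12*d)
m = -180 (m = 36*(-5) = -180)
(j(-3) - Y(3))*(-54 + m) = (-12*(-3) - (-5 - 1*3))*(-54 - 180) = (36 - (-5 - 3))*(-234) = (36 - 1*(-8))*(-234) = (36 + 8)*(-234) = 44*(-234) = -10296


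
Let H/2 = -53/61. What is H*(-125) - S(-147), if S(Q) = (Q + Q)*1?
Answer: 31184/61 ≈ 511.21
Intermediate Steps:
H = -106/61 (H = 2*(-53/61) = -106/61 ≈ -1.7377)
S(Q) = 2*Q (S(Q) = (2*Q)*1 = 2*Q)
H*(-125) - S(-147) = -106/61*(-125) - 2*(-147) = 13250/61 - 1*(-294) = 13250/61 + 294 = 31184/61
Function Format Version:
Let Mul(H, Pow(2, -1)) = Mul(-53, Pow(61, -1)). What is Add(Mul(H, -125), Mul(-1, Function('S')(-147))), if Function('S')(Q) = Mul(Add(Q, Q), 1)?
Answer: Rational(31184, 61) ≈ 511.21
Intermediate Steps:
H = Rational(-106, 61) (H = Mul(2, Mul(-53, Pow(61, -1))) = Mul(2, Mul(-53, Rational(1, 61))) = Mul(2, Rational(-53, 61)) = Rational(-106, 61) ≈ -1.7377)
Function('S')(Q) = Mul(2, Q) (Function('S')(Q) = Mul(Mul(2, Q), 1) = Mul(2, Q))
Add(Mul(H, -125), Mul(-1, Function('S')(-147))) = Add(Mul(Rational(-106, 61), -125), Mul(-1, Mul(2, -147))) = Add(Rational(13250, 61), Mul(-1, -294)) = Add(Rational(13250, 61), 294) = Rational(31184, 61)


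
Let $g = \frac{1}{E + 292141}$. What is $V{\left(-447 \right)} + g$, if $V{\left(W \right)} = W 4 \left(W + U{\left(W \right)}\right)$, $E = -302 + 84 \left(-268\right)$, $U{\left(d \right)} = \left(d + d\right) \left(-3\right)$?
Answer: $- \frac{1076279170859}{269327} \approx -3.9962 \cdot 10^{6}$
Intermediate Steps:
$U{\left(d \right)} = - 6 d$ ($U{\left(d \right)} = 2 d \left(-3\right) = - 6 d$)
$E = -22814$ ($E = -302 - 22512 = -22814$)
$V{\left(W \right)} = - 20 W^{2}$ ($V{\left(W \right)} = W 4 \left(W - 6 W\right) = W 4 \left(- 5 W\right) = W \left(- 20 W\right) = - 20 W^{2}$)
$g = \frac{1}{269327}$ ($g = \frac{1}{-22814 + 292141} = \frac{1}{269327} \approx 3.713 \cdot 10^{-6}$)
$V{\left(-447 \right)} + g = - 20 \left(-447\right)^{2} + \frac{1}{269327} = \left(-20\right) 199809 + \frac{1}{269327} = -3996180 + \frac{1}{269327} = - \frac{1076279170859}{269327}$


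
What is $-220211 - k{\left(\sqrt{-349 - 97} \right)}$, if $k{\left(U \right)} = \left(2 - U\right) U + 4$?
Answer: $-220661 - 2 i \sqrt{446} \approx -2.2066 \cdot 10^{5} - 42.237 i$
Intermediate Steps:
$k{\left(U \right)} = 4 + U \left(2 - U\right)$ ($k{\left(U \right)} = U \left(2 - U\right) + 4 = 4 + U \left(2 - U\right)$)
$-220211 - k{\left(\sqrt{-349 - 97} \right)} = -220211 - \left(4 - \left(\sqrt{-349 - 97}\right)^{2} + 2 \sqrt{-349 - 97}\right) = -220211 - \left(4 - \left(\sqrt{-446}\right)^{2} + 2 \sqrt{-446}\right) = -220211 - \left(4 - \left(i \sqrt{446}\right)^{2} + 2 i \sqrt{446}\right) = -220211 - \left(4 - -446 + 2 i \sqrt{446}\right) = -220211 - \left(4 + 446 + 2 i \sqrt{446}\right) = -220211 - \left(450 + 2 i \sqrt{446}\right) = -220661 - 2 i \sqrt{446}$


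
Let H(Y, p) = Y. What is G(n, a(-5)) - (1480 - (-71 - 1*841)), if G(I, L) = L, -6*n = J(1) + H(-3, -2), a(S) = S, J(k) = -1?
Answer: -2397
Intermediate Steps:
n = ⅔ (n = -(-1 - 3)/6 = -⅙*(-4) = ⅔ ≈ 0.66667)
G(n, a(-5)) - (1480 - (-71 - 1*841)) = -5 - (1480 - (-71 - 1*841)) = -5 - (1480 - (-71 - 841)) = -5 - (1480 - 1*(-912)) = -5 - (1480 + 912) = -5 - 1*2392 = -5 - 2392 = -2397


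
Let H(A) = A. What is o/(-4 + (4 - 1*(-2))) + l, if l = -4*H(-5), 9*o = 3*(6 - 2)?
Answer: 62/3 ≈ 20.667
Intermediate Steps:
o = 4/3 (o = (3*(6 - 2))/9 = (3*4)/9 = (⅑)*12 = 4/3 ≈ 1.3333)
l = 20 (l = -4*(-5) = 20)
o/(-4 + (4 - 1*(-2))) + l = 4/(3*(-4 + (4 - 1*(-2)))) + 20 = 4/(3*(-4 + (4 + 2))) + 20 = 4/(3*(-4 + 6)) + 20 = (4/3)/2 + 20 = (4/3)*(½) + 20 = ⅔ + 20 = 62/3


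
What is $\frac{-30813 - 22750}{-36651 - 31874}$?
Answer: $\frac{53563}{68525} \approx 0.78166$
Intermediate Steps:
$\frac{-30813 - 22750}{-36651 - 31874} = - \frac{53563}{-68525} = \left(-53563\right) \left(- \frac{1}{68525}\right) = \frac{53563}{68525}$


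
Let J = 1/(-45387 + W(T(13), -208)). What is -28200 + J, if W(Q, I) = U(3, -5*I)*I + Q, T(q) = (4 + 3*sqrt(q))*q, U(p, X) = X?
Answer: -1930665603168055/68463319252 - 39*sqrt(13)/68463319252 ≈ -28200.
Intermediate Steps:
T(q) = q*(4 + 3*sqrt(q))
W(Q, I) = Q - 5*I**2 (W(Q, I) = (-5*I)*I + Q = -5*I**2 + Q = Q - 5*I**2)
J = 1/(-261655 + 39*sqrt(13)) (J = 1/(-45387 + ((3*13**(3/2) + 4*13) - 5*(-208)**2)) = 1/(-45387 + ((3*(13*sqrt(13)) + 52) - 5*43264)) = 1/(-45387 + ((39*sqrt(13) + 52) - 216320)) = 1/(-45387 + ((52 + 39*sqrt(13)) - 216320)) = 1/(-45387 + (-216268 + 39*sqrt(13))) = 1/(-261655 + 39*sqrt(13)) ≈ -3.8239e-6)
-28200 + J = -28200 + (-261655/68463319252 - 39*sqrt(13)/68463319252) = -1930665603168055/68463319252 - 39*sqrt(13)/68463319252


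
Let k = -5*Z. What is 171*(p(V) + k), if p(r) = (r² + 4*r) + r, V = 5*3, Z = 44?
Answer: 13680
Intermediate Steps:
V = 15
p(r) = r² + 5*r
k = -220 (k = -5*44 = -220)
171*(p(V) + k) = 171*(15*(5 + 15) - 220) = 171*(15*20 - 220) = 171*(300 - 220) = 171*80 = 13680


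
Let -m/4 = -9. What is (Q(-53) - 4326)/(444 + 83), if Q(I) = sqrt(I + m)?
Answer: -4326/527 + I*sqrt(17)/527 ≈ -8.2087 + 0.0078237*I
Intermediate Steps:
m = 36 (m = -4*(-9) = 36)
Q(I) = sqrt(36 + I) (Q(I) = sqrt(I + 36) = sqrt(36 + I))
(Q(-53) - 4326)/(444 + 83) = (sqrt(36 - 53) - 4326)/(444 + 83) = (sqrt(-17) - 4326)/527 = (I*sqrt(17) - 4326)*(1/527) = (-4326 + I*sqrt(17))*(1/527) = -4326/527 + I*sqrt(17)/527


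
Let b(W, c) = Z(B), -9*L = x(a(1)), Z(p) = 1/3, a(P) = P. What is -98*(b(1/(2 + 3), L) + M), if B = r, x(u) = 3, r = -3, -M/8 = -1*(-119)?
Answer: 279790/3 ≈ 93263.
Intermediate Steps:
M = -952 (M = -(-8)*(-119) = -8*119 = -952)
B = -3
Z(p) = ⅓
L = -⅓ (L = -⅑*3 = -⅓ ≈ -0.33333)
b(W, c) = ⅓
-98*(b(1/(2 + 3), L) + M) = -98*(⅓ - 952) = -98*(-2855/3) = 279790/3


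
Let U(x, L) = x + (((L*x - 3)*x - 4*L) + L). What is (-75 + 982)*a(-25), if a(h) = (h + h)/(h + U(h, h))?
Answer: 1814/621 ≈ 2.9211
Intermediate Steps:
U(x, L) = x - 3*L + x*(-3 + L*x) (U(x, L) = x + (((-3 + L*x)*x - 4*L) + L) = x + ((x*(-3 + L*x) - 4*L) + L) = x + ((-4*L + x*(-3 + L*x)) + L) = x + (-3*L + x*(-3 + L*x)) = x - 3*L + x*(-3 + L*x))
a(h) = 2*h/(h³ - 4*h) (a(h) = (h + h)/(h + (-3*h - 2*h + h*h²)) = (2*h)/(h + (-3*h - 2*h + h³)) = (2*h)/(h + (h³ - 5*h)) = (2*h)/(h³ - 4*h) = 2*h/(h³ - 4*h))
(-75 + 982)*a(-25) = (-75 + 982)*(2/(-4 + (-25)²)) = 907*(2/(-4 + 625)) = 907*(2/621) = 1814/621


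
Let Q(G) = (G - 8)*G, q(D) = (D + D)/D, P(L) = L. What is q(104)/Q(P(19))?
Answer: 2/209 ≈ 0.0095694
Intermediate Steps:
q(D) = 2 (q(D) = (2*D)/D = 2)
Q(G) = G*(-8 + G) (Q(G) = (-8 + G)*G = G*(-8 + G))
q(104)/Q(P(19)) = 2/((19*(-8 + 19))) = 2/((19*11)) = 2/209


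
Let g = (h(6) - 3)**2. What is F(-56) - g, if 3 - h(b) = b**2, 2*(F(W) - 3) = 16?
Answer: -1285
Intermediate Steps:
F(W) = 11 (F(W) = 3 + (1/2)*16 = 3 + 8 = 11)
h(b) = 3 - b**2
g = 1296 (g = ((3 - 1*6**2) - 3)**2 = ((3 - 1*36) - 3)**2 = ((3 - 36) - 3)**2 = (-33 - 3)**2 = (-36)**2 = 1296)
F(-56) - g = 11 - 1*1296 = 11 - 1296 = -1285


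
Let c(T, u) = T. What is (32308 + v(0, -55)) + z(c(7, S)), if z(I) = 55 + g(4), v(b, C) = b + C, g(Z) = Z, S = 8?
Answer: 32312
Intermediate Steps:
v(b, C) = C + b
z(I) = 59 (z(I) = 55 + 4 = 59)
(32308 + v(0, -55)) + z(c(7, S)) = (32308 + (-55 + 0)) + 59 = (32308 - 55) + 59 = 32253 + 59 = 32312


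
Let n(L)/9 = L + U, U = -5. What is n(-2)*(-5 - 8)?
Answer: 819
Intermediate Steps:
n(L) = -45 + 9*L (n(L) = 9*(L - 5) = 9*(-5 + L) = -45 + 9*L)
n(-2)*(-5 - 8) = (-45 + 9*(-2))*(-5 - 8) = (-45 - 18)*(-13) = -63*(-13) = 819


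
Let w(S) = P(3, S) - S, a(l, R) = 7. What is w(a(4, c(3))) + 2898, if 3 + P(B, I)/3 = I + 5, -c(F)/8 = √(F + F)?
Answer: 2918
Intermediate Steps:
c(F) = -8*√2*√F (c(F) = -8*√(F + F) = -8*√2*√F)
P(B, I) = 6 + 3*I (P(B, I) = -9 + 3*(I + 5) = -9 + 3*(5 + I) = -9 + (15 + 3*I) = 6 + 3*I)
w(S) = 6 + 2*S (w(S) = (6 + 3*S) - S = 6 + 2*S)
w(a(4, c(3))) + 2898 = (6 + 2*7) + 2898 = (6 + 14) + 2898 = 20 + 2898 = 2918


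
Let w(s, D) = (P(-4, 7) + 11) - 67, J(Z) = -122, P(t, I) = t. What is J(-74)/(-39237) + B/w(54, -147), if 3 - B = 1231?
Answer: 1338621/65395 ≈ 20.470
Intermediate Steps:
B = -1228 (B = 3 - 1*1231 = 3 - 1231 = -1228)
w(s, D) = -60 (w(s, D) = (-4 + 11) - 67 = 7 - 67 = -60)
J(-74)/(-39237) + B/w(54, -147) = -122/(-39237) - 1228/(-60) = -122*(-1/39237) - 1228*(-1/60) = 122/39237 + 307/15 = 1338621/65395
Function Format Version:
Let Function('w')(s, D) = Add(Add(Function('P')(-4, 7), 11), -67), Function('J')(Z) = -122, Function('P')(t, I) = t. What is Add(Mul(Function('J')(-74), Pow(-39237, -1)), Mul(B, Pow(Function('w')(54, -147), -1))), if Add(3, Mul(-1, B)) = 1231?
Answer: Rational(1338621, 65395) ≈ 20.470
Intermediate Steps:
B = -1228 (B = Add(3, Mul(-1, 1231)) = Add(3, -1231) = -1228)
Function('w')(s, D) = -60 (Function('w')(s, D) = Add(Add(-4, 11), -67) = Add(7, -67) = -60)
Add(Mul(Function('J')(-74), Pow(-39237, -1)), Mul(B, Pow(Function('w')(54, -147), -1))) = Add(Mul(-122, Pow(-39237, -1)), Mul(-1228, Pow(-60, -1))) = Add(Mul(-122, Rational(-1, 39237)), Mul(-1228, Rational(-1, 60))) = Add(Rational(122, 39237), Rational(307, 15)) = Rational(1338621, 65395)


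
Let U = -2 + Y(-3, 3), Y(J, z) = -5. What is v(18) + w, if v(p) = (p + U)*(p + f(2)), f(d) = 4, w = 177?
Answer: 419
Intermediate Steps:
U = -7 (U = -2 - 5 = -7)
v(p) = (-7 + p)*(4 + p) (v(p) = (p - 7)*(p + 4) = (-7 + p)*(4 + p))
v(18) + w = (-28 + 18**2 - 3*18) + 177 = (-28 + 324 - 54) + 177 = 242 + 177 = 419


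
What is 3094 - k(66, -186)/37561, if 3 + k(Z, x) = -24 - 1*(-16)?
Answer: 116213745/37561 ≈ 3094.0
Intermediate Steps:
k(Z, x) = -11 (k(Z, x) = -3 + (-24 - 1*(-16)) = -3 + (-24 + 16) = -3 - 8 = -11)
3094 - k(66, -186)/37561 = 3094 - (-11)/37561 = 3094 - 1*(-11/37561) = 3094 + 11/37561 = 116213745/37561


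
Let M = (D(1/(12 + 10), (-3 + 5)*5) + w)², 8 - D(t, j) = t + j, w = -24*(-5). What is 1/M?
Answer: 484/6734025 ≈ 7.1874e-5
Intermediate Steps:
w = 120
D(t, j) = 8 - j - t (D(t, j) = 8 - (t + j) = 8 - (j + t) = 8 + (-j - t) = 8 - j - t)
M = 6734025/484 (M = ((8 - (-3 + 5)*5 - 1/(12 + 10)) + 120)² = ((8 - 2*5 - 1/22) + 120)² = ((8 - 1*10 - 1*1/22) + 120)² = ((8 - 10 - 1/22) + 120)² = (-45/22 + 120)² = (2595/22)² = 6734025/484 ≈ 13913.)
1/M = 1/(6734025/484) = 484/6734025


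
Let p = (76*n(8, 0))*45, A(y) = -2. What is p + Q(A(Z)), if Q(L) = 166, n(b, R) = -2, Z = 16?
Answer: -6674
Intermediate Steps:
p = -6840 (p = (76*(-2))*45 = -152*45 = -6840)
p + Q(A(Z)) = -6840 + 166 = -6674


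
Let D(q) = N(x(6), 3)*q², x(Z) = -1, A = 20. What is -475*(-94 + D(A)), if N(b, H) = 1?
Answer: -145350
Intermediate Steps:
D(q) = q² (D(q) = 1*q² = q²)
-475*(-94 + D(A)) = -475*(-94 + 20²) = -475*(-94 + 400) = -475*306 = -145350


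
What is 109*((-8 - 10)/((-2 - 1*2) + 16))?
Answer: -327/2 ≈ -163.50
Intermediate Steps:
109*((-8 - 10)/((-2 - 1*2) + 16)) = 109*(-18/((-2 - 2) + 16)) = 109*(-18/(-4 + 16)) = 109*(-18/12) = 109*(-18*1/12) = 109*(-3/2) = -327/2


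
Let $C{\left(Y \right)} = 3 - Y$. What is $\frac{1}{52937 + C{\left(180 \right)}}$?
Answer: $\frac{1}{52760} \approx 1.8954 \cdot 10^{-5}$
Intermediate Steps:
$\frac{1}{52937 + C{\left(180 \right)}} = \frac{1}{52937 + \left(3 - 180\right)} = \frac{1}{52937 - 177} = \frac{1}{52760}$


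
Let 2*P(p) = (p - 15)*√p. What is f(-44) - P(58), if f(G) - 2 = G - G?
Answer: 2 - 43*√58/2 ≈ -161.74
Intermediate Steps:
P(p) = √p*(-15 + p)/2 (P(p) = ((p - 15)*√p)/2 = ((-15 + p)*√p)/2 = (√p*(-15 + p))/2 = √p*(-15 + p)/2)
f(G) = 2 (f(G) = 2 + (G - G) = 2 + 0 = 2)
f(-44) - P(58) = 2 - √58*(-15 + 58)/2 = 2 - √58*43/2 = 2 - 43*√58/2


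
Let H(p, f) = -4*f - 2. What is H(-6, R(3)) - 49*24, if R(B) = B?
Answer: -1190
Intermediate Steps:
H(p, f) = -2 - 4*f
H(-6, R(3)) - 49*24 = (-2 - 4*3) - 49*24 = (-2 - 12) - 1176 = -14 - 1176 = -1190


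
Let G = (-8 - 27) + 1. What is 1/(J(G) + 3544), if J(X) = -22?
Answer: 1/3522 ≈ 0.00028393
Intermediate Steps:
G = -34 (G = -35 + 1 = -34)
1/(J(G) + 3544) = 1/(-22 + 3544) = 1/3522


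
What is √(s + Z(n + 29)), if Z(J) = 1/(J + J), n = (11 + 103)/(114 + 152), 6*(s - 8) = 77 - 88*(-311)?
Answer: √1750045911/618 ≈ 67.692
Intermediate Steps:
s = 27493/6 (s = 8 + (77 - 88*(-311))/6 = 8 + (77 + 27368)/6 = 8 + (⅙)*27445 = 8 + 27445/6 = 27493/6 ≈ 4582.2)
n = 3/7 (n = 114/266 = 114*(1/266) = 3/7 ≈ 0.42857)
Z(J) = 1/(2*J)
√(s + Z(n + 29)) = √(27493/6 + 1/(2*(3/7 + 29))) = √(27493/6 + 1/(2*(206/7))) = √(27493/6 + (½)*(7/206)) = √(27493/6 + 7/412) = √(5663579/1236) = √1750045911/618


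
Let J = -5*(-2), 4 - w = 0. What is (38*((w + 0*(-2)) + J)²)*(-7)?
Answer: -52136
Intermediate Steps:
w = 4 (w = 4 - 1*0 = 4 + 0 = 4)
J = 10
(38*((w + 0*(-2)) + J)²)*(-7) = (38*((4 + 0*(-2)) + 10)²)*(-7) = (38*((4 + 0) + 10)²)*(-7) = (38*(4 + 10)²)*(-7) = (38*14²)*(-7) = (38*196)*(-7) = 7448*(-7) = -52136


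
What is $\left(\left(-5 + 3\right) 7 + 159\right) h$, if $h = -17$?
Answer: $-2465$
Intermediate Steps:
$\left(\left(-5 + 3\right) 7 + 159\right) h = \left(\left(-5 + 3\right) 7 + 159\right) \left(-17\right) = \left(\left(-2\right) 7 + 159\right) \left(-17\right) = \left(-14 + 159\right) \left(-17\right) = 145 \left(-17\right) = -2465$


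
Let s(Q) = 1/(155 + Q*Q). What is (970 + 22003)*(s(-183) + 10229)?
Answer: 7906031070121/33644 ≈ 2.3499e+8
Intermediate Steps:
s(Q) = 1/(155 + Q²)
(970 + 22003)*(s(-183) + 10229) = (970 + 22003)*(1/(155 + (-183)²) + 10229) = 22973*(1/(155 + 33489) + 10229) = 22973*(1/33644 + 10229) = 22973*(344144477/33644) = 7906031070121/33644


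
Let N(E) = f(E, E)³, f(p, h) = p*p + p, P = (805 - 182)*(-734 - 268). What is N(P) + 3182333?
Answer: 59174217273098896194076574685665333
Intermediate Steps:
P = -624246 (P = 623*(-1002) = -624246)
f(p, h) = p + p² (f(p, h) = p² + p = p + p²)
N(E) = E³*(1 + E)³ (N(E) = (E*(1 + E))³ = E³*(1 + E)³)
N(P) + 3182333 = (-624246)³*(1 - 624246)³ + 3182333 = -243258096788838936*(-624245)³ + 3182333 = -243258096788838936*(-243256927741506125) + 3182333 = 59174217273098896194076574682483000 + 3182333 = 59174217273098896194076574685665333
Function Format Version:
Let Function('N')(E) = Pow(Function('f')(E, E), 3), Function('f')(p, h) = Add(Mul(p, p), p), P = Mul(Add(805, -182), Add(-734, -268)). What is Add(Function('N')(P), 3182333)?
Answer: 59174217273098896194076574685665333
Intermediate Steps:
P = -624246 (P = Mul(623, -1002) = -624246)
Function('f')(p, h) = Add(p, Pow(p, 2)) (Function('f')(p, h) = Add(Pow(p, 2), p) = Add(p, Pow(p, 2)))
Function('N')(E) = Mul(Pow(E, 3), Pow(Add(1, E), 3)) (Function('N')(E) = Pow(Mul(E, Add(1, E)), 3) = Mul(Pow(E, 3), Pow(Add(1, E), 3)))
Add(Function('N')(P), 3182333) = Add(Mul(Pow(-624246, 3), Pow(Add(1, -624246), 3)), 3182333) = Add(Mul(-243258096788838936, Pow(-624245, 3)), 3182333) = Add(Mul(-243258096788838936, -243256927741506125), 3182333) = Add(59174217273098896194076574682483000, 3182333) = 59174217273098896194076574685665333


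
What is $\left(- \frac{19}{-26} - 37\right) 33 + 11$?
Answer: $- \frac{30833}{26} \approx -1185.9$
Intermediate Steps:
$\left(- \frac{19}{-26} - 37\right) 33 + 11 = \left(\left(-19\right) \left(- \frac{1}{26}\right) - 37\right) 33 + 11 = \left(\frac{19}{26} - 37\right) 33 + 11 = \left(- \frac{943}{26}\right) 33 + 11 = - \frac{31119}{26} + 11 = - \frac{30833}{26}$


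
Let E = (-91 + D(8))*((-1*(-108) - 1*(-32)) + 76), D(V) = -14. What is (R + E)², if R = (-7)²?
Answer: 512162161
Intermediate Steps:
R = 49
E = -22680 (E = (-91 - 14)*((-1*(-108) - 1*(-32)) + 76) = -105*((108 + 32) + 76) = -105*(140 + 76) = -105*216 = -22680)
(R + E)² = (49 - 22680)² = (-22631)² = 512162161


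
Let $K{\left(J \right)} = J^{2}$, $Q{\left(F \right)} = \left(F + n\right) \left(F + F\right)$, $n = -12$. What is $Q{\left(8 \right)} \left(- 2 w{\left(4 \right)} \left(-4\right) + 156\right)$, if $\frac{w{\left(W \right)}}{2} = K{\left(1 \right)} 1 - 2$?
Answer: $-8960$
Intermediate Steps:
$Q{\left(F \right)} = 2 F \left(-12 + F\right)$ ($Q{\left(F \right)} = \left(F - 12\right) \left(F + F\right) = \left(-12 + F\right) 2 F = 2 F \left(-12 + F\right)$)
$w{\left(W \right)} = -2$ ($w{\left(W \right)} = 2 \left(1^{2} \cdot 1 - 2\right) = 2 \left(1 \cdot 1 - 2\right) = 2 \left(1 - 2\right) = 2 \left(-1\right) = -2$)
$Q{\left(8 \right)} \left(- 2 w{\left(4 \right)} \left(-4\right) + 156\right) = 2 \cdot 8 \left(-12 + 8\right) \left(\left(-2\right) \left(-2\right) \left(-4\right) + 156\right) = 2 \cdot 8 \left(-4\right) \left(4 \left(-4\right) + 156\right) = - 64 \left(-16 + 156\right) = \left(-64\right) 140 = -8960$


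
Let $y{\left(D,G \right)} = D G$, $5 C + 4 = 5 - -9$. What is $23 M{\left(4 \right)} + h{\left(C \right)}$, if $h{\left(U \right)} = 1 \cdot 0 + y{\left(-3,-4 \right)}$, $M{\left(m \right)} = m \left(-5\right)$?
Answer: $-448$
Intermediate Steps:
$C = 2$ ($C = - \frac{4}{5} + \frac{5 - -9}{5} = - \frac{4}{5} + \frac{5 + 9}{5} = - \frac{4}{5} + \frac{1}{5} \cdot 14 = - \frac{4}{5} + \frac{14}{5} = 2$)
$M{\left(m \right)} = - 5 m$
$h{\left(U \right)} = 12$ ($h{\left(U \right)} = 1 \cdot 0 - -12 = 0 + 12 = 12$)
$23 M{\left(4 \right)} + h{\left(C \right)} = 23 \left(\left(-5\right) 4\right) + 12 = 23 \left(-20\right) + 12 = -460 + 12 = -448$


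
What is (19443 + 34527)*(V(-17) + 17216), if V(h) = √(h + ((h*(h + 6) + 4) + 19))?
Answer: 929147520 + 53970*√193 ≈ 9.2990e+8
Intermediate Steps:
V(h) = √(23 + h + h*(6 + h)) (V(h) = √(h + ((h*(6 + h) + 4) + 19)) = √(h + ((4 + h*(6 + h)) + 19)) = √(h + (23 + h*(6 + h))) = √(23 + h + h*(6 + h)))
(19443 + 34527)*(V(-17) + 17216) = (19443 + 34527)*(√(23 + (-17)² + 7*(-17)) + 17216) = 53970*(√(23 + 289 - 119) + 17216) = 53970*(√193 + 17216) = 53970*(17216 + √193) = 929147520 + 53970*√193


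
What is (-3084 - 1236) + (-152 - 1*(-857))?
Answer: -3615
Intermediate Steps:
(-3084 - 1236) + (-152 - 1*(-857)) = -4320 + (-152 + 857) = -4320 + 705 = -3615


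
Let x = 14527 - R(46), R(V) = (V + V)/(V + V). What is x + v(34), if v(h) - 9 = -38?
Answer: 14497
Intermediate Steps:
R(V) = 1 (R(V) = (2*V)/((2*V)) = (2*V)*(1/(2*V)) = 1)
v(h) = -29 (v(h) = 9 - 38 = -29)
x = 14526 (x = 14527 - 1*1 = 14527 - 1 = 14526)
x + v(34) = 14526 - 29 = 14497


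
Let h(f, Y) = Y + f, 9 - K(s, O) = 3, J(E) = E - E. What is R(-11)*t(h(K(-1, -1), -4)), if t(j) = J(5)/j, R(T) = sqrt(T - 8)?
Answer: 0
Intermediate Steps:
J(E) = 0
K(s, O) = 6 (K(s, O) = 9 - 1*3 = 9 - 3 = 6)
R(T) = sqrt(-8 + T)
t(j) = 0 (t(j) = 0/j = 0)
R(-11)*t(h(K(-1, -1), -4)) = sqrt(-8 - 11)*0 = sqrt(-19)*0 = (I*sqrt(19))*0 = 0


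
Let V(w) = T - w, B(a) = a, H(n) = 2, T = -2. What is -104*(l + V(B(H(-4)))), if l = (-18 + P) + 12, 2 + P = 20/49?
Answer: 59072/49 ≈ 1205.6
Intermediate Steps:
V(w) = -2 - w
P = -78/49 (P = -2 + 20/49 = -78/49 ≈ -1.5918)
l = -372/49 (l = (-18 - 78/49) + 12 = -960/49 + 12 = -372/49 ≈ -7.5918)
-104*(l + V(B(H(-4)))) = -104*(-372/49 + (-2 - 1*2)) = -104*(-372/49 + (-2 - 2)) = -104*(-372/49 - 4) = -104*(-568/49) = 59072/49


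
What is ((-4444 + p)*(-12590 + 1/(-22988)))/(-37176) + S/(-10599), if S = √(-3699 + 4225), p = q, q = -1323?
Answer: -1669078917407/854601888 - √526/10599 ≈ -1953.1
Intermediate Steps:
p = -1323
S = √526 ≈ 22.935
((-4444 + p)*(-12590 + 1/(-22988)))/(-37176) + S/(-10599) = ((-4444 - 1323)*(-12590 + 1/(-22988)))/(-37176) + √526/(-10599) = -5767*(-12590 - 1/22988)*(-1/37176) + √526*(-1/10599) = -5767*(-289418921/22988)*(-1/37176) - √526/10599 = (1669078917407/22988)*(-1/37176) - √526/10599 = -1669078917407/854601888 - √526/10599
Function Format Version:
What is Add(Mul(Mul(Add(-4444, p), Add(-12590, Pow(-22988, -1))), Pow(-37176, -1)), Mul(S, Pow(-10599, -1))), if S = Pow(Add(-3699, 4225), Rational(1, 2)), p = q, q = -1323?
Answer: Add(Rational(-1669078917407, 854601888), Mul(Rational(-1, 10599), Pow(526, Rational(1, 2)))) ≈ -1953.1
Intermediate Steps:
p = -1323
S = Pow(526, Rational(1, 2)) ≈ 22.935
Add(Mul(Mul(Add(-4444, p), Add(-12590, Pow(-22988, -1))), Pow(-37176, -1)), Mul(S, Pow(-10599, -1))) = Add(Mul(Mul(Add(-4444, -1323), Add(-12590, Pow(-22988, -1))), Pow(-37176, -1)), Mul(Pow(526, Rational(1, 2)), Pow(-10599, -1))) = Add(Mul(Mul(-5767, Add(-12590, Rational(-1, 22988))), Rational(-1, 37176)), Mul(Pow(526, Rational(1, 2)), Rational(-1, 10599))) = Add(Mul(Mul(-5767, Rational(-289418921, 22988)), Rational(-1, 37176)), Mul(Rational(-1, 10599), Pow(526, Rational(1, 2)))) = Add(Mul(Rational(1669078917407, 22988), Rational(-1, 37176)), Mul(Rational(-1, 10599), Pow(526, Rational(1, 2)))) = Add(Rational(-1669078917407, 854601888), Mul(Rational(-1, 10599), Pow(526, Rational(1, 2))))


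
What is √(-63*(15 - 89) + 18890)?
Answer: 32*√23 ≈ 153.47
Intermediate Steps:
√(-63*(15 - 89) + 18890) = √(-63*(-74) + 18890) = √(4662 + 18890) = √23552 = 32*√23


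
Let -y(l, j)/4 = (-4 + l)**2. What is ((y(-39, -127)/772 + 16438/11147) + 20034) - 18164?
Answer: 4005625501/2151371 ≈ 1861.9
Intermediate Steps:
y(l, j) = -4*(-4 + l)**2
((y(-39, -127)/772 + 16438/11147) + 20034) - 18164 = ((-4*(-4 - 39)**2/772 + 16438/11147) + 20034) - 18164 = ((-4*(-43)**2*(1/772) + 16438*(1/11147)) + 20034) - 18164 = ((-4*1849*(1/772) + 16438/11147) + 20034) - 18164 = ((-7396*1/772 + 16438/11147) + 20034) - 18164 = ((-1849/193 + 16438/11147) + 20034) - 18164 = (-17438269/2151371 + 20034) - 18164 = 43083128345/2151371 - 18164 = 4005625501/2151371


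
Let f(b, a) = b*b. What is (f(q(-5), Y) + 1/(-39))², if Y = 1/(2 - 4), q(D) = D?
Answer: 948676/1521 ≈ 623.72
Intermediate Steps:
Y = -½ (Y = 1/(-2) = -½ ≈ -0.50000)
f(b, a) = b²
(f(q(-5), Y) + 1/(-39))² = ((-5)² + 1/(-39))² = (25 - 1/39)² = (974/39)² = 948676/1521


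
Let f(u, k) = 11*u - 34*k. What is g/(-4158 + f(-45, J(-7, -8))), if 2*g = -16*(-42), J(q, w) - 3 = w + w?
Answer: -336/4211 ≈ -0.079791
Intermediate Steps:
J(q, w) = 3 + 2*w (J(q, w) = 3 + (w + w) = 3 + 2*w)
f(u, k) = -34*k + 11*u
g = 336 (g = (-16*(-42))/2 = (½)*672 = 336)
g/(-4158 + f(-45, J(-7, -8))) = 336/(-4158 + (-34*(3 + 2*(-8)) + 11*(-45))) = 336/(-4158 + (-34*(3 - 16) - 495)) = 336/(-4158 + (-34*(-13) - 495)) = 336/(-4158 + (442 - 495)) = 336/(-4158 - 53) = 336/(-4211) = 336*(-1/4211) = -336/4211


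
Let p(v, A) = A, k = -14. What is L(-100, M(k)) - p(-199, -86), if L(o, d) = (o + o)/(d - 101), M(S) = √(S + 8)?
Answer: 898002/10207 + 200*I*√6/10207 ≈ 87.979 + 0.047996*I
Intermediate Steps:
M(S) = √(8 + S)
L(o, d) = 2*o/(-101 + d) (L(o, d) = (2*o)/(-101 + d) = 2*o/(-101 + d))
L(-100, M(k)) - p(-199, -86) = 2*(-100)/(-101 + √(8 - 14)) - 1*(-86) = 2*(-100)/(-101 + √(-6)) + 86 = 2*(-100)/(-101 + I*√6) + 86 = -200/(-101 + I*√6) + 86 = 86 - 200/(-101 + I*√6)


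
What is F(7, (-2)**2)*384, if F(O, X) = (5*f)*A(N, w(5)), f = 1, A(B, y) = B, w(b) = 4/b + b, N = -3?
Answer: -5760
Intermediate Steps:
w(b) = b + 4/b
F(O, X) = -15 (F(O, X) = (5*1)*(-3) = 5*(-3) = -15)
F(7, (-2)**2)*384 = -15*384 = -5760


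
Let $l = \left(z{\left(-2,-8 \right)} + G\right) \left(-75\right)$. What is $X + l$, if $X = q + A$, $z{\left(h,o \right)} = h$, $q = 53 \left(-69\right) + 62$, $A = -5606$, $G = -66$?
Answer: $-4101$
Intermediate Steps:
$q = -3595$ ($q = -3657 + 62 = -3595$)
$l = 5100$ ($l = \left(-2 - 66\right) \left(-75\right) = \left(-68\right) \left(-75\right) = 5100$)
$X = -9201$ ($X = -3595 - 5606 = -9201$)
$X + l = -9201 + 5100 = -4101$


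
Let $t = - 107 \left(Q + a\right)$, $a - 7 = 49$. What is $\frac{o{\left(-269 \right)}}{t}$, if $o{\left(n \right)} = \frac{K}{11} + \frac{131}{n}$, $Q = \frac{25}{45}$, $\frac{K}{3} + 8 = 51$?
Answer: $- \frac{299340}{161156017} \approx -0.0018575$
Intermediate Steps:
$K = 129$ ($K = -24 + 3 \cdot 51 = -24 + 153 = 129$)
$a = 56$ ($a = 7 + 49 = 56$)
$Q = \frac{5}{9}$ ($Q = 25 \cdot \frac{1}{45} = \frac{5}{9} \approx 0.55556$)
$o{\left(n \right)} = \frac{129}{11} + \frac{131}{n}$
$t = - \frac{54463}{9}$ ($t = - 107 \left(\frac{5}{9} + 56\right) = \left(-107\right) \frac{509}{9} = - \frac{54463}{9} \approx -6051.4$)
$\frac{o{\left(-269 \right)}}{t} = \frac{\frac{129}{11} + \frac{131}{-269}}{- \frac{54463}{9}} = \left(\frac{129}{11} + 131 \left(- \frac{1}{269}\right)\right) \left(- \frac{9}{54463}\right) = \left(\frac{129}{11} - \frac{131}{269}\right) \left(- \frac{9}{54463}\right) = \frac{33260}{2959} \left(- \frac{9}{54463}\right) = - \frac{299340}{161156017}$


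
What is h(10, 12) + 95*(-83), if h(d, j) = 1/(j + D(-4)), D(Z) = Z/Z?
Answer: -102504/13 ≈ -7884.9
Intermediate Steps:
D(Z) = 1
h(d, j) = 1/(1 + j) (h(d, j) = 1/(j + 1) = 1/(1 + j))
h(10, 12) + 95*(-83) = 1/(1 + 12) + 95*(-83) = 1/13 - 7885 = -102504/13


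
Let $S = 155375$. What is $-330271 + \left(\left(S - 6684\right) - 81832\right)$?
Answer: $-263412$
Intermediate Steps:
$-330271 + \left(\left(S - 6684\right) - 81832\right) = -330271 + \left(\left(155375 - 6684\right) - 81832\right) = -330271 + \left(148691 - 81832\right) = -330271 + 66859 = -263412$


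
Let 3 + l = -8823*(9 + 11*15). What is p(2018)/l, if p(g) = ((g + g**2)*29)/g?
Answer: -19517/511735 ≈ -0.038139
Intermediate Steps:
p(g) = (29*g + 29*g**2)/g
l = -1535205 (l = -3 - 8823*(9 + 11*15) = -3 - 8823*(9 + 165) = -3 - 8823*174 = -3 - 1535202 = -1535205)
p(2018)/l = (29 + 29*2018)/(-1535205) = (29 + 58522)*(-1/1535205) = 58551*(-1/1535205) = -19517/511735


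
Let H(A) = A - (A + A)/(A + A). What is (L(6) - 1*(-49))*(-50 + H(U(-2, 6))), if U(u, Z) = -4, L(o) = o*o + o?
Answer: -5005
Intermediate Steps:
L(o) = o + o² (L(o) = o² + o = o + o²)
H(A) = -1 + A (H(A) = A - 2*A/(2*A) = A - 2*A*1/(2*A) = A - 1*1 = A - 1 = -1 + A)
(L(6) - 1*(-49))*(-50 + H(U(-2, 6))) = (6*(1 + 6) - 1*(-49))*(-50 + (-1 - 4)) = (6*7 + 49)*(-50 - 5) = (42 + 49)*(-55) = 91*(-55) = -5005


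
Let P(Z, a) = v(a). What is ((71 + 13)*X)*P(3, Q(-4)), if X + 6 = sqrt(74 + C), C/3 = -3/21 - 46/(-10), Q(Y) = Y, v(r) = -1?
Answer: 504 - 12*sqrt(107030)/5 ≈ -281.17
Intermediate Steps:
P(Z, a) = -1
C = 468/35 (C = 3*(-3/21 - 46/(-10)) = 3*(-3*1/21 - 46*(-1/10)) = 3*(-1/7 + 23/5) = 3*(156/35) = 468/35 ≈ 13.371)
X = -6 + sqrt(107030)/35 (X = -6 + sqrt(74 + 468/35) = -6 + sqrt(3058/35) = -6 + sqrt(107030)/35 ≈ 3.3473)
((71 + 13)*X)*P(3, Q(-4)) = ((71 + 13)*(-6 + sqrt(107030)/35))*(-1) = (84*(-6 + sqrt(107030)/35))*(-1) = (-504 + 12*sqrt(107030)/5)*(-1) = 504 - 12*sqrt(107030)/5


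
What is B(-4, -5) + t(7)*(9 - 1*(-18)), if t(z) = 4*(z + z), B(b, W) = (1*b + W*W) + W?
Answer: 1528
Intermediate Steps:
B(b, W) = W + b + W² (B(b, W) = (b + W²) + W = W + b + W²)
t(z) = 8*z (t(z) = 4*(2*z) = 8*z)
B(-4, -5) + t(7)*(9 - 1*(-18)) = (-5 - 4 + (-5)²) + (8*7)*(9 - 1*(-18)) = (-5 - 4 + 25) + 56*(9 + 18) = 16 + 56*27 = 16 + 1512 = 1528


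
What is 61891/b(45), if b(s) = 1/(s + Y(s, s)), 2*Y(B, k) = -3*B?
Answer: -2785095/2 ≈ -1.3925e+6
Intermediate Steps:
Y(B, k) = -3*B/2 (Y(B, k) = (-3*B)/2 = -3*B/2)
b(s) = -2/s (b(s) = 1/(s - 3*s/2) = 1/(-s/2) = -2/s)
61891/b(45) = 61891/((-2/45)) = 61891/((-2*1/45)) = 61891/(-2/45) = 61891*(-45/2) = -2785095/2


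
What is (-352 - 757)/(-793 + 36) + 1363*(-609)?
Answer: -628359610/757 ≈ -8.3007e+5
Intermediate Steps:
(-352 - 757)/(-793 + 36) + 1363*(-609) = -1109/(-757) - 830067 = -1109*(-1/757) - 830067 = 1109/757 - 830067 = -628359610/757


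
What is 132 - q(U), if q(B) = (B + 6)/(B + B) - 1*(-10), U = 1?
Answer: 237/2 ≈ 118.50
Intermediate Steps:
q(B) = 10 + (6 + B)/(2*B) (q(B) = (6 + B)/((2*B)) + 10 = (6 + B)*(1/(2*B)) + 10 = (6 + B)/(2*B) + 10 = 10 + (6 + B)/(2*B))
132 - q(U) = 132 - (21/2 + 3/1) = 132 - (21/2 + 3*1) = 132 - (21/2 + 3) = 132 - 1*27/2 = 132 - 27/2 = 237/2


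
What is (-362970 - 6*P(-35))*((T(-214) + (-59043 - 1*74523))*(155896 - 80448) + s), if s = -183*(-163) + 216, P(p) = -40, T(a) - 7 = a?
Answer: 3660988642697070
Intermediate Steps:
T(a) = 7 + a
s = 30045 (s = 29829 + 216 = 30045)
(-362970 - 6*P(-35))*((T(-214) + (-59043 - 1*74523))*(155896 - 80448) + s) = (-362970 - 6*(-40))*(((7 - 214) + (-59043 - 1*74523))*(155896 - 80448) + 30045) = (-362970 + 240)*((-207 + (-59043 - 74523))*75448 + 30045) = -362730*((-207 - 133566)*75448 + 30045) = -362730*(-133773*75448 + 30045) = -362730*(-10092905304 + 30045) = -362730*(-10092875259) = 3660988642697070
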